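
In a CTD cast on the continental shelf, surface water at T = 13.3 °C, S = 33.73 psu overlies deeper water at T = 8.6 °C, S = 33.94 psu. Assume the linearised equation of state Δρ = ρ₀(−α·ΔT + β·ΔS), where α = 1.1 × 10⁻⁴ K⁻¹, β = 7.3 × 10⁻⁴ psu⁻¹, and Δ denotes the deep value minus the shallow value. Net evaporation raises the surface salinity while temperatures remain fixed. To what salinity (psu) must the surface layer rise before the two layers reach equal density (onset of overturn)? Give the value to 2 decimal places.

34.65 psu

Neutral buoyancy requires −α(T_deep − T_surf) + β(S_deep − S_surf′) = 0.
S_surf′ = S_deep − (α/β)·ΔT = 33.94 − (1.1 × 10⁻⁴/7.3 × 10⁻⁴)·(-4.7) = 34.6482 psu.
Increase required: 34.6482 − 33.73 = 0.9182 psu.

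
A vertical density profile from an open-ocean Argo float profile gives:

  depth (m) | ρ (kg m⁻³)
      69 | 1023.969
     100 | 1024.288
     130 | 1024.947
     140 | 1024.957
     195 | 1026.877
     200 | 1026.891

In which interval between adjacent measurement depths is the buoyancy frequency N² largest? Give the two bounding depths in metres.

Compute the density gradient over each adjacent pair:
  69–100 m: Δρ/Δz = 0.319/31 = 0.010 kg m⁻⁴
  100–130 m: Δρ/Δz = 0.659/30 = 0.022 kg m⁻⁴
  130–140 m: Δρ/Δz = 0.010/10 = 1.0 × 10⁻³ kg m⁻⁴
  140–195 m: Δρ/Δz = 1.920/55 = 0.035 kg m⁻⁴
  195–200 m: Δρ/Δz = 0.014/5 = 2.8 × 10⁻³ kg m⁻⁴
The largest gradient is in the 140–195 m interval — the pycnocline.

140–195 m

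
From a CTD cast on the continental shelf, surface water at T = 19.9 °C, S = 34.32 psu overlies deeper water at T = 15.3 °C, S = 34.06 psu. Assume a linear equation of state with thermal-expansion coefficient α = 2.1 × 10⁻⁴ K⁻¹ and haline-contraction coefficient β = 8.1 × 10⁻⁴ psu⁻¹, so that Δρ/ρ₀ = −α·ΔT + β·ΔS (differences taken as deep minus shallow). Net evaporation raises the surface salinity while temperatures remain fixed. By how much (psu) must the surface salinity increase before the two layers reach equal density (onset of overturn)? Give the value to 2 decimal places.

Neutral buoyancy requires −α(T_deep − T_surf) + β(S_deep − S_surf′) = 0.
S_surf′ = S_deep − (α/β)·ΔT = 34.06 − (2.1 × 10⁻⁴/8.1 × 10⁻⁴)·(-4.6) = 35.2526 psu.
Increase required: 35.2526 − 34.32 = 0.9326 psu.

0.93 psu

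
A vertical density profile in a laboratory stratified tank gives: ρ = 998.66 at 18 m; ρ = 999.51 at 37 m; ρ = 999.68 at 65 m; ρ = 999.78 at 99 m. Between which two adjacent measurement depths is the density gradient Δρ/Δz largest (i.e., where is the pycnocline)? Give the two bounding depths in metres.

Compute the density gradient over each adjacent pair:
  18–37 m: Δρ/Δz = 0.85/19 = 0.045 kg m⁻⁴
  37–65 m: Δρ/Δz = 0.17/28 = 6.1 × 10⁻³ kg m⁻⁴
  65–99 m: Δρ/Δz = 0.10/34 = 2.9 × 10⁻³ kg m⁻⁴
The largest gradient is in the 18–37 m interval — the pycnocline.

18–37 m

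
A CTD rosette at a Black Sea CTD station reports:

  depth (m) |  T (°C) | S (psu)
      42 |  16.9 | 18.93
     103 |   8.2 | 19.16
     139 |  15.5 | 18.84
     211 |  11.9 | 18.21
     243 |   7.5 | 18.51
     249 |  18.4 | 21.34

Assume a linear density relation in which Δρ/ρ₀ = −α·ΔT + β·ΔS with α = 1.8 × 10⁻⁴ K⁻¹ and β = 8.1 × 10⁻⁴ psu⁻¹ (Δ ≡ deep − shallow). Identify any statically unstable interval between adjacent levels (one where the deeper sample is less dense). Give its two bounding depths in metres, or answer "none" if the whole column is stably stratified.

Evaluate Δρ/ρ₀ = −αΔT + βΔS across each adjacent pair:
  42–103 m: −αΔT+βΔS = −(1.8 × 10⁻⁴)(-8.7)+(8.1 × 10⁻⁴)(+0.23) = 1.8 × 10⁻³ → stable
  103–139 m: −αΔT+βΔS = −(1.8 × 10⁻⁴)(+7.3)+(8.1 × 10⁻⁴)(-0.32) = -1.6 × 10⁻³ → UNSTABLE
  139–211 m: −αΔT+βΔS = −(1.8 × 10⁻⁴)(-3.6)+(8.1 × 10⁻⁴)(-0.63) = 1.4 × 10⁻⁴ → stable
  211–243 m: −αΔT+βΔS = −(1.8 × 10⁻⁴)(-4.4)+(8.1 × 10⁻⁴)(+0.30) = 1.0 × 10⁻³ → stable
  243–249 m: −αΔT+βΔS = −(1.8 × 10⁻⁴)(+10.9)+(8.1 × 10⁻⁴)(+2.83) = 3.3 × 10⁻⁴ → stable
The 103–139 m interval has Δρ < 0: lighter water underlies denser water.

103–139 m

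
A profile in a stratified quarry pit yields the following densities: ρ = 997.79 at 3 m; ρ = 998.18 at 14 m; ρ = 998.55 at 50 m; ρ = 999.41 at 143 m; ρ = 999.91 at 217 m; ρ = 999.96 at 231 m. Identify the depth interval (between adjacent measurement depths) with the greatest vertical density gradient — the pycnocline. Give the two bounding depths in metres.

Compute the density gradient over each adjacent pair:
  3–14 m: Δρ/Δz = 0.39/11 = 0.035 kg m⁻⁴
  14–50 m: Δρ/Δz = 0.37/36 = 0.010 kg m⁻⁴
  50–143 m: Δρ/Δz = 0.86/93 = 9.2 × 10⁻³ kg m⁻⁴
  143–217 m: Δρ/Δz = 0.50/74 = 6.8 × 10⁻³ kg m⁻⁴
  217–231 m: Δρ/Δz = 0.05/14 = 3.6 × 10⁻³ kg m⁻⁴
The largest gradient is in the 3–14 m interval — the pycnocline.

3–14 m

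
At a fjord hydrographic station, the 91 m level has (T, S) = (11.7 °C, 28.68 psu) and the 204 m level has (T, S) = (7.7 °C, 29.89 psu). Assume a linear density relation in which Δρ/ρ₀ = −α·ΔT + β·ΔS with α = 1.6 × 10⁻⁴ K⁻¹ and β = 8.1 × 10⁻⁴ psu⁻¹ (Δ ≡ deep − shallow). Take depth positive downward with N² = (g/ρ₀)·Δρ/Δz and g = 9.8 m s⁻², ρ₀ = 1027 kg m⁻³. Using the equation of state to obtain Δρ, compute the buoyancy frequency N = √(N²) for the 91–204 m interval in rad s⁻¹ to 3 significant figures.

0.0119 rad s⁻¹

ΔT = -4.0 K, ΔS = +1.21 psu (deep − shallow).
Δρ/ρ₀ = −αΔT + βΔS = 6.40 × 10⁻⁴ + 9.801 × 10⁻⁴ = 1.6201 × 10⁻³, so Δρ ≈ 1.664 kg m⁻³.
N² = (g/ρ₀)·Δρ/Δz = g·(Δρ/ρ₀)/Δz = 9.8 × 1.6201 × 10⁻³ / 113 = 1.4050 × 10⁻⁴ s⁻².
N = √(1.4050 × 10⁻⁴) = 0.011853 rad s⁻¹ ≈ 0.0119 rad s⁻¹.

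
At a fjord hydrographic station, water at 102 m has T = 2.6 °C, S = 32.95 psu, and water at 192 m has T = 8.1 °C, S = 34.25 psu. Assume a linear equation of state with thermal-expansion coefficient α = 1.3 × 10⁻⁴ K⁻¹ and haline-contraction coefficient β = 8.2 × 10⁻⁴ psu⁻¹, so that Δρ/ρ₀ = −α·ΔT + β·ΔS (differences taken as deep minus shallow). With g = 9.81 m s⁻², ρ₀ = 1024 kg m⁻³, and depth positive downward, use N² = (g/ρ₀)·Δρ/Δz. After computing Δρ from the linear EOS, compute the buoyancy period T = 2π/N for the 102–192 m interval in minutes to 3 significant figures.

16.9 min

ΔT = +5.5 K, ΔS = +1.30 psu (deep − shallow).
Δρ/ρ₀ = −αΔT + βΔS = -7.15 × 10⁻⁴ + 1.066 × 10⁻³ = 3.51 × 10⁻⁴, so Δρ ≈ 0.3594 kg m⁻³.
N² = (g/ρ₀)·Δρ/Δz = g·(Δρ/ρ₀)/Δz = 9.81 × 3.51 × 10⁻⁴ / 90 = 3.8259 × 10⁻⁵ s⁻².
N = √(3.8259 × 10⁻⁵) = 6.1854 × 10⁻³ rad s⁻¹ → T = 2π/N = 1.0158 × 10³ s = 16.930 min ≈ 16.9 min.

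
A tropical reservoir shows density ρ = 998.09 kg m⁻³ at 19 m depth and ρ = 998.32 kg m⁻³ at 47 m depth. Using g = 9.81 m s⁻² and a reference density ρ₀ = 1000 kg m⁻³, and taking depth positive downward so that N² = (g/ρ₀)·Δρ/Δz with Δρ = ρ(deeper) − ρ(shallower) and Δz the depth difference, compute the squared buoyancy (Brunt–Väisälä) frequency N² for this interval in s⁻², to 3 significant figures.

8.06 × 10⁻⁵ s⁻²

Δρ = 998.32 − 998.09 = 0.23 kg m⁻³ over Δz = 47 − 19 = 28 m.
N² = (9.81/1000) × (0.23/28) = 8.0582 × 10⁻⁵ s⁻² ≈ 8.06 × 10⁻⁵ s⁻².
N² > 0, so the interval is statically stable.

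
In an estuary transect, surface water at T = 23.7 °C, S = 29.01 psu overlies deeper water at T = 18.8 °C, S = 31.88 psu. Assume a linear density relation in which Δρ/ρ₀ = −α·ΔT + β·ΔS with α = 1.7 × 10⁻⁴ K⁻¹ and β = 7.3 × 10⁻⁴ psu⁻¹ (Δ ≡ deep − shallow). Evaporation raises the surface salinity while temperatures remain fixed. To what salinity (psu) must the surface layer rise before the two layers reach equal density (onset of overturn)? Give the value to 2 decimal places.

33.02 psu

Neutral buoyancy requires −α(T_deep − T_surf) + β(S_deep − S_surf′) = 0.
S_surf′ = S_deep − (α/β)·ΔT = 31.88 − (1.7 × 10⁻⁴/7.3 × 10⁻⁴)·(-4.9) = 33.0211 psu.
Increase required: 33.0211 − 29.01 = 4.0111 psu.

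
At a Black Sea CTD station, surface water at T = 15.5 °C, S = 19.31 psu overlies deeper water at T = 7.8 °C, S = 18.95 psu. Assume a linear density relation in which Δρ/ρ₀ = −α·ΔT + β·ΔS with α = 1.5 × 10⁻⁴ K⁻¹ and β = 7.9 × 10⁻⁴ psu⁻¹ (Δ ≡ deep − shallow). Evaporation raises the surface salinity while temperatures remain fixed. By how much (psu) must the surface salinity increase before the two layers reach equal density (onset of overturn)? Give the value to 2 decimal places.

Neutral buoyancy requires −α(T_deep − T_surf) + β(S_deep − S_surf′) = 0.
S_surf′ = S_deep − (α/β)·ΔT = 18.95 − (1.5 × 10⁻⁴/7.9 × 10⁻⁴)·(-7.7) = 20.4120 psu.
Increase required: 20.4120 − 19.31 = 1.1020 psu.

1.10 psu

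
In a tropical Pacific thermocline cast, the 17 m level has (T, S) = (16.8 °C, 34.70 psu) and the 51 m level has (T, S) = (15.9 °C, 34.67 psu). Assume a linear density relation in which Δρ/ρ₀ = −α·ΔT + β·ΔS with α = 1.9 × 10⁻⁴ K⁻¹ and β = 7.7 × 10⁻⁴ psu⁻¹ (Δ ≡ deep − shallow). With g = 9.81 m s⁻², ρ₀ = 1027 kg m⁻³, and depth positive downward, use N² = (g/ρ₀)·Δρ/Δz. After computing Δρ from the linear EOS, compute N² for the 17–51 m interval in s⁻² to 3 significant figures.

4.27 × 10⁻⁵ s⁻²

ΔT = -0.9 K, ΔS = -0.03 psu (deep − shallow).
Δρ/ρ₀ = −αΔT + βΔS = 1.71 × 10⁻⁴ − 2.31 × 10⁻⁵ = 1.479 × 10⁻⁴, so Δρ ≈ 0.1519 kg m⁻³.
N² = (g/ρ₀)·Δρ/Δz = g·(Δρ/ρ₀)/Δz = 9.81 × 1.479 × 10⁻⁴ / 34 = 4.2674 × 10⁻⁵ s⁻² ≈ 4.27 × 10⁻⁵ s⁻².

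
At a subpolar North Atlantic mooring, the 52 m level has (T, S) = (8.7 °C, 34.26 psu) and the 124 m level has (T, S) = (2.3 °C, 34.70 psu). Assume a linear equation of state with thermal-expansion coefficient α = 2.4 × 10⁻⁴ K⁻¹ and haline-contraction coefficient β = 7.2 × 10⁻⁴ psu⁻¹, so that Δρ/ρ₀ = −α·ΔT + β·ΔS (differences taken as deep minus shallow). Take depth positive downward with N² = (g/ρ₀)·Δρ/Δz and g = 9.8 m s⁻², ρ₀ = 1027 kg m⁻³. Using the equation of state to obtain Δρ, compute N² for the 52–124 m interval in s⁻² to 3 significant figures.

ΔT = -6.4 K, ΔS = +0.44 psu (deep − shallow).
Δρ/ρ₀ = −αΔT + βΔS = 1.536 × 10⁻³ + 3.168 × 10⁻⁴ = 1.8528 × 10⁻³, so Δρ ≈ 1.903 kg m⁻³.
N² = (g/ρ₀)·Δρ/Δz = g·(Δρ/ρ₀)/Δz = 9.8 × 1.8528 × 10⁻³ / 72 = 2.5219 × 10⁻⁴ s⁻² ≈ 2.52 × 10⁻⁴ s⁻².

2.52 × 10⁻⁴ s⁻²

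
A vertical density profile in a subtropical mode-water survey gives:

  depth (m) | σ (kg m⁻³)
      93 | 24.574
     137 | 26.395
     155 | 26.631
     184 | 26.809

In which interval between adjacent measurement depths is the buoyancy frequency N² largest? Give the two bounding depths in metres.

Compute the density gradient over each adjacent pair:
  93–137 m: Δρ/Δz = 1.821/44 = 0.041 kg m⁻⁴
  137–155 m: Δρ/Δz = 0.236/18 = 0.013 kg m⁻⁴
  155–184 m: Δρ/Δz = 0.178/29 = 6.1 × 10⁻³ kg m⁻⁴
The largest gradient is in the 93–137 m interval — the pycnocline.

93–137 m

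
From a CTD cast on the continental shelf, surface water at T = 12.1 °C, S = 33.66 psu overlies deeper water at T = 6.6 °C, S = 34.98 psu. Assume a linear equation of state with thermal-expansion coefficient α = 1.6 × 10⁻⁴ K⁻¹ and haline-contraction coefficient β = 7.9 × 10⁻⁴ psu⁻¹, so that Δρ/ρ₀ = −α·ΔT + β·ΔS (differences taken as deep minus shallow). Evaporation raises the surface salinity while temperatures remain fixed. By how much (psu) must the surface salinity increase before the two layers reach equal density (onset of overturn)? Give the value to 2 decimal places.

2.43 psu

Neutral buoyancy requires −α(T_deep − T_surf) + β(S_deep − S_surf′) = 0.
S_surf′ = S_deep − (α/β)·ΔT = 34.98 − (1.6 × 10⁻⁴/7.9 × 10⁻⁴)·(-5.5) = 36.0939 psu.
Increase required: 36.0939 − 33.66 = 2.4339 psu.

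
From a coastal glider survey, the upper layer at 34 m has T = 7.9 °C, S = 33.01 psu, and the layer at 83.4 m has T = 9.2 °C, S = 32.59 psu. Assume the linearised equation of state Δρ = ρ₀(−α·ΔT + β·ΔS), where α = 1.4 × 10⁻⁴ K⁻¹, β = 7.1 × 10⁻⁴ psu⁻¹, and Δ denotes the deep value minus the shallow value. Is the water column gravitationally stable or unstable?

ΔT = 9.2 − 7.9 = +1.3 K and ΔS = 32.59 − 33.01 = -0.42 psu (deep − shallow).
−αΔT = -1.82 × 10⁻⁴; βΔS = -2.982 × 10⁻⁴; sum Δρ/ρ₀ = -4.802 × 10⁻⁴.
Δρ/ρ₀ < 0, so Δρ < 0: deeper water is lighter → statically unstable; the column would overturn.

unstable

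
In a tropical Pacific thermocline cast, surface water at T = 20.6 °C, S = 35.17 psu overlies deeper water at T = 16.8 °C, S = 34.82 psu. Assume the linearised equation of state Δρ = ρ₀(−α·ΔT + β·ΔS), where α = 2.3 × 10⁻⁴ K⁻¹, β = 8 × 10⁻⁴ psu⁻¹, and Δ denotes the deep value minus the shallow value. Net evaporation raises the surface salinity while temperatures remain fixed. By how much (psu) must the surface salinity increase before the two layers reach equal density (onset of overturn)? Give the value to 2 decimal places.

Neutral buoyancy requires −α(T_deep − T_surf) + β(S_deep − S_surf′) = 0.
S_surf′ = S_deep − (α/β)·ΔT = 34.82 − (2.3 × 10⁻⁴/8 × 10⁻⁴)·(-3.8) = 35.9125 psu.
Increase required: 35.9125 − 35.17 = 0.7425 psu.

0.74 psu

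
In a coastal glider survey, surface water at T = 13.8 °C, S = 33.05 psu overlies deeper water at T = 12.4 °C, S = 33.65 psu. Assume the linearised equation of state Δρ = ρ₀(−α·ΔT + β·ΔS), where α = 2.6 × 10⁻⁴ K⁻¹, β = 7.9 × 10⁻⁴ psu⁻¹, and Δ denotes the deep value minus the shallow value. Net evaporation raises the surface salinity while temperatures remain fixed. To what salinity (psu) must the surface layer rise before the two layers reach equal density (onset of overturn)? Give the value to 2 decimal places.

Neutral buoyancy requires −α(T_deep − T_surf) + β(S_deep − S_surf′) = 0.
S_surf′ = S_deep − (α/β)·ΔT = 33.65 − (2.6 × 10⁻⁴/7.9 × 10⁻⁴)·(-1.4) = 34.1108 psu.
Increase required: 34.1108 − 33.05 = 1.0608 psu.

34.11 psu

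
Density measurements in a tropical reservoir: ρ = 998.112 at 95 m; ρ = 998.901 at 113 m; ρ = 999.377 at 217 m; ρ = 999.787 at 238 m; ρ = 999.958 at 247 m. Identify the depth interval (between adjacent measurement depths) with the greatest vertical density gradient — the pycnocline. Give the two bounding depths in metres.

Compute the density gradient over each adjacent pair:
  95–113 m: Δρ/Δz = 0.789/18 = 0.044 kg m⁻⁴
  113–217 m: Δρ/Δz = 0.476/104 = 4.6 × 10⁻³ kg m⁻⁴
  217–238 m: Δρ/Δz = 0.410/21 = 0.020 kg m⁻⁴
  238–247 m: Δρ/Δz = 0.171/9 = 0.019 kg m⁻⁴
The largest gradient is in the 95–113 m interval — the pycnocline.

95–113 m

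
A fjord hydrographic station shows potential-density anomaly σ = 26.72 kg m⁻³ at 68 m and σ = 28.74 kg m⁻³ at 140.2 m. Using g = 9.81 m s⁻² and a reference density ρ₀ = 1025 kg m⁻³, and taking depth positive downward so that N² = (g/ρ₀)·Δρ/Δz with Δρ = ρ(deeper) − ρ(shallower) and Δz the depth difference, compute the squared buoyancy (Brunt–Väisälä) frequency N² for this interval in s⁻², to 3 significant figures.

2.68 × 10⁻⁴ s⁻²

Δρ = 1028.74 − 1026.72 = 2.02 kg m⁻³ over Δz = 140.2 − 68 = 72.2 m.
N² = (9.81/1025) × (2.02/72.2) = 2.6777 × 10⁻⁴ s⁻² ≈ 2.68 × 10⁻⁴ s⁻².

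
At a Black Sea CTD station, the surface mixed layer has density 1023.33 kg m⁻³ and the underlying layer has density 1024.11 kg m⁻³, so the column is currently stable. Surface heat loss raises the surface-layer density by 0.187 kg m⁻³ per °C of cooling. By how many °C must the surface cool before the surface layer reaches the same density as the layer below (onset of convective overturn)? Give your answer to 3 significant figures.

Density deficit of the surface layer: 1024.11 − 1023.33 = 0.78 kg m⁻³.
Required change = 0.78 / 0.187 = 4.17 °C.

4.17 °C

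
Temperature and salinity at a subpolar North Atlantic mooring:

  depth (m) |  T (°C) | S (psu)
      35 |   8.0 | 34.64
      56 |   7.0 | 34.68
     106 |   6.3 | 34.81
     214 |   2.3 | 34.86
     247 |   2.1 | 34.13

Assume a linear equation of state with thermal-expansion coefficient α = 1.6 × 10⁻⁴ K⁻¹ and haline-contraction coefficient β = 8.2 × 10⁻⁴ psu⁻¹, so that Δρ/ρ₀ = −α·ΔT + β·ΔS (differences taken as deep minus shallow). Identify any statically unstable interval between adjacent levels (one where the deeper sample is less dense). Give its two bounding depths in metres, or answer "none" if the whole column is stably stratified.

Evaluate Δρ/ρ₀ = −αΔT + βΔS across each adjacent pair:
  35–56 m: −αΔT+βΔS = −(1.6 × 10⁻⁴)(-1.0)+(8.2 × 10⁻⁴)(+0.04) = 1.9 × 10⁻⁴ → stable
  56–106 m: −αΔT+βΔS = −(1.6 × 10⁻⁴)(-0.7)+(8.2 × 10⁻⁴)(+0.13) = 2.2 × 10⁻⁴ → stable
  106–214 m: −αΔT+βΔS = −(1.6 × 10⁻⁴)(-4.0)+(8.2 × 10⁻⁴)(+0.05) = 6.8 × 10⁻⁴ → stable
  214–247 m: −αΔT+βΔS = −(1.6 × 10⁻⁴)(-0.2)+(8.2 × 10⁻⁴)(-0.73) = -5.7 × 10⁻⁴ → UNSTABLE
The 214–247 m interval has Δρ < 0: lighter water underlies denser water.

214–247 m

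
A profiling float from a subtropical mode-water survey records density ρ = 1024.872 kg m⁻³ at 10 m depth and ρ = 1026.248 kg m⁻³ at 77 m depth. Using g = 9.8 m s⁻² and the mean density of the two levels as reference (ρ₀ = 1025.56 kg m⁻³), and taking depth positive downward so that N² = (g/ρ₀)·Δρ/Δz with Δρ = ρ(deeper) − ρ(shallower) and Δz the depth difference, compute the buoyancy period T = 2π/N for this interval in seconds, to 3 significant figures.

449 s

Δρ = 1026.248 − 1024.872 = 1.376 kg m⁻³ over Δz = 77 − 10 = 67 m.
N² = (9.8/1025.56) × (1.376/67) = 1.9625 × 10⁻⁴ s⁻².
N = √(1.9625 × 10⁻⁴) = 0.014009 rad s⁻¹, so T = 2π/N = 448.51 s ≈ 449 s.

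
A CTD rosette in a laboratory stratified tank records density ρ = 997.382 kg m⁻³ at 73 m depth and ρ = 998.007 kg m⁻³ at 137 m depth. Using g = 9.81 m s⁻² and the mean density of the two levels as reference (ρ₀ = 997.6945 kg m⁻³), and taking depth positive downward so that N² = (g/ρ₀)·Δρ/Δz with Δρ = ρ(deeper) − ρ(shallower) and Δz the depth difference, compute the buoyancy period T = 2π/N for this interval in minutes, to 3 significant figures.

Δρ = 998.007 − 997.382 = 0.625 kg m⁻³ over Δz = 137 − 73 = 64 m.
N² = (9.81/997.6945) × (0.625/64) = 9.6022 × 10⁻⁵ s⁻².
N = √(9.6022 × 10⁻⁵) = 9.7991 × 10⁻³ rad s⁻¹, so T = 2π/N = 641.20 s = 10.687 min ≈ 10.7 min.

10.7 min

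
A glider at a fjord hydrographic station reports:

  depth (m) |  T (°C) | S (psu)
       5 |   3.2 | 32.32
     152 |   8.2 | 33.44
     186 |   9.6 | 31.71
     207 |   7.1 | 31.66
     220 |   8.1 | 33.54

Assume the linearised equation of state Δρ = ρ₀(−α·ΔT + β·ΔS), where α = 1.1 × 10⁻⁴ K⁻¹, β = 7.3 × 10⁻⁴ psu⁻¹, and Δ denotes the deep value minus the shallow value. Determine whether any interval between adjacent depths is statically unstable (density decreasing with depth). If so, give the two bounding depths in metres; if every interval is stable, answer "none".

Evaluate Δρ/ρ₀ = −αΔT + βΔS across each adjacent pair:
  5–152 m: −αΔT+βΔS = −(1.1 × 10⁻⁴)(+5.0)+(7.3 × 10⁻⁴)(+1.12) = 2.7 × 10⁻⁴ → stable
  152–186 m: −αΔT+βΔS = −(1.1 × 10⁻⁴)(+1.4)+(7.3 × 10⁻⁴)(-1.73) = -1.4 × 10⁻³ → UNSTABLE
  186–207 m: −αΔT+βΔS = −(1.1 × 10⁻⁴)(-2.5)+(7.3 × 10⁻⁴)(-0.05) = 2.4 × 10⁻⁴ → stable
  207–220 m: −αΔT+βΔS = −(1.1 × 10⁻⁴)(+1.0)+(7.3 × 10⁻⁴)(+1.88) = 1.3 × 10⁻³ → stable
The 152–186 m interval has Δρ < 0: lighter water underlies denser water.

152–186 m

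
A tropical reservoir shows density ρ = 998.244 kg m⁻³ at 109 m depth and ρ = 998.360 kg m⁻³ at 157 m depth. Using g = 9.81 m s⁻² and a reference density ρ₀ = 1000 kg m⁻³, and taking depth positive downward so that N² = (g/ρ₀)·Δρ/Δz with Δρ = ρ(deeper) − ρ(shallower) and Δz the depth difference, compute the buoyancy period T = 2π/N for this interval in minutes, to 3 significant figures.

21.5 min

Δρ = 998.360 − 998.244 = 0.116 kg m⁻³ over Δz = 157 − 109 = 48 m.
N² = (9.81/1000) × (0.116/48) = 2.3708 × 10⁻⁵ s⁻².
N = √(2.3708 × 10⁻⁵) = 4.8691 × 10⁻³ rad s⁻¹, so T = 2π/N = 1.2904 × 10³ s = 21.507 min ≈ 21.5 min.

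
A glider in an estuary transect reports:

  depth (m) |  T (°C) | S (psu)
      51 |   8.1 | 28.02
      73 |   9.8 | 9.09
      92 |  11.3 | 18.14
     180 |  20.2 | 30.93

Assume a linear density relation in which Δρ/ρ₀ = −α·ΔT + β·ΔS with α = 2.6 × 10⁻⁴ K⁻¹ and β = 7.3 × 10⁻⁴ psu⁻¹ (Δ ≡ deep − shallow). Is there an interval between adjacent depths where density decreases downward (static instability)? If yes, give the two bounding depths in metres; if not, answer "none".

51–73 m

Evaluate Δρ/ρ₀ = −αΔT + βΔS across each adjacent pair:
  51–73 m: −αΔT+βΔS = −(2.6 × 10⁻⁴)(+1.7)+(7.3 × 10⁻⁴)(-18.93) = -0.014 → UNSTABLE
  73–92 m: −αΔT+βΔS = −(2.6 × 10⁻⁴)(+1.5)+(7.3 × 10⁻⁴)(+9.05) = 6.2 × 10⁻³ → stable
  92–180 m: −αΔT+βΔS = −(2.6 × 10⁻⁴)(+8.9)+(7.3 × 10⁻⁴)(+12.79) = 7.0 × 10⁻³ → stable
The 51–73 m interval has Δρ < 0: lighter water underlies denser water.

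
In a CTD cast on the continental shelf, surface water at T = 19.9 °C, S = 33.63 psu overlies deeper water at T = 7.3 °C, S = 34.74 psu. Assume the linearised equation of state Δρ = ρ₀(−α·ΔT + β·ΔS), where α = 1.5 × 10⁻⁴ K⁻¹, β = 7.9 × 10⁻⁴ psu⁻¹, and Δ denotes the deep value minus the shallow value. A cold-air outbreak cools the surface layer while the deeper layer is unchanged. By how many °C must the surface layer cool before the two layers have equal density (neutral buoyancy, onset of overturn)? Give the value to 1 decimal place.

Neutral buoyancy requires Δρ = 0, i.e. −α(T_deep − T_surf′) + β(S_deep − S_surf) = 0.
T_surf′ = T_deep − (β/α)·ΔS = 7.3 − (7.9 × 10⁻⁴/1.5 × 10⁻⁴)·(+1.11) = 1.454 °C.
Cooling required: 19.9 − (1.454) = 18.446 °C.

18.4 °C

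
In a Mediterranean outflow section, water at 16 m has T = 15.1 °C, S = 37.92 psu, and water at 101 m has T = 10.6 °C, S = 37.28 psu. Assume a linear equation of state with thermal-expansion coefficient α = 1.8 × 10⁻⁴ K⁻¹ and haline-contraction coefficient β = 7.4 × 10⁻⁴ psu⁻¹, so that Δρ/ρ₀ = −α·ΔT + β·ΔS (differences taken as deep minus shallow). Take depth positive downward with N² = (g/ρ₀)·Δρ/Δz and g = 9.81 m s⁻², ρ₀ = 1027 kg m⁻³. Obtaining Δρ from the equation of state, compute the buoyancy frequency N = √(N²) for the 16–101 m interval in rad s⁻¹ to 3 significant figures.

6.23 × 10⁻³ rad s⁻¹

ΔT = -4.5 K, ΔS = -0.64 psu (deep − shallow).
Δρ/ρ₀ = −αΔT + βΔS = 8.10 × 10⁻⁴ − 4.736 × 10⁻⁴ = 3.364 × 10⁻⁴, so Δρ ≈ 0.3455 kg m⁻³.
N² = (g/ρ₀)·Δρ/Δz = g·(Δρ/ρ₀)/Δz = 9.81 × 3.364 × 10⁻⁴ / 85 = 3.8825 × 10⁻⁵ s⁻².
N = √(3.8825 × 10⁻⁵) = 6.2310 × 10⁻³ rad s⁻¹ ≈ 6.23 × 10⁻³ rad s⁻¹.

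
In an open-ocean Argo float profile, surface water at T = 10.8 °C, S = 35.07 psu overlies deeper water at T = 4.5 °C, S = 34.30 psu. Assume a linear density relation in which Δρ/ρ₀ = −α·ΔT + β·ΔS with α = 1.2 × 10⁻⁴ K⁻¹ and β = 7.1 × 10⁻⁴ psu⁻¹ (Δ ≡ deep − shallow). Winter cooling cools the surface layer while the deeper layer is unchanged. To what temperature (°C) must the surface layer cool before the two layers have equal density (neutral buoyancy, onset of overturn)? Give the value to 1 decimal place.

Neutral buoyancy requires Δρ = 0, i.e. −α(T_deep − T_surf′) + β(S_deep − S_surf) = 0.
T_surf′ = T_deep − (β/α)·ΔS = 4.5 − (7.1 × 10⁻⁴/1.2 × 10⁻⁴)·(-0.77) = 9.056 °C.
Cooling required: 10.8 − (9.056) = 1.744 °C.

9.1 °C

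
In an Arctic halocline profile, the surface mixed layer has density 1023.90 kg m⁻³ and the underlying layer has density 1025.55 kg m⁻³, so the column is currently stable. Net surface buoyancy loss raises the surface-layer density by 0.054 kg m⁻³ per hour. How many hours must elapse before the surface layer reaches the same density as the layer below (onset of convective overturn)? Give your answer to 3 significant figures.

Density deficit of the surface layer: 1025.55 − 1023.90 = 1.65 kg m⁻³.
Required change = 1.65 / 0.054 = 30.6 hours.

30.6 hours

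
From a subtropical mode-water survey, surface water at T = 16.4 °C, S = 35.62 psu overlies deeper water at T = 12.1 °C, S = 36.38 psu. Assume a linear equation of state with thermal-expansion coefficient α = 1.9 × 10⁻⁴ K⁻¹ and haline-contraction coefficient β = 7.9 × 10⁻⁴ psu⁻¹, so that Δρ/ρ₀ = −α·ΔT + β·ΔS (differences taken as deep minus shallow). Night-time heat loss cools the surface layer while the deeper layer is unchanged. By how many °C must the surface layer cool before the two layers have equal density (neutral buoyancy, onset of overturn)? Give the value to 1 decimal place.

7.5 °C

Neutral buoyancy requires Δρ = 0, i.e. −α(T_deep − T_surf′) + β(S_deep − S_surf) = 0.
T_surf′ = T_deep − (β/α)·ΔS = 12.1 − (7.9 × 10⁻⁴/1.9 × 10⁻⁴)·(+0.76) = 8.940 °C.
Cooling required: 16.4 − (8.940) = 7.460 °C.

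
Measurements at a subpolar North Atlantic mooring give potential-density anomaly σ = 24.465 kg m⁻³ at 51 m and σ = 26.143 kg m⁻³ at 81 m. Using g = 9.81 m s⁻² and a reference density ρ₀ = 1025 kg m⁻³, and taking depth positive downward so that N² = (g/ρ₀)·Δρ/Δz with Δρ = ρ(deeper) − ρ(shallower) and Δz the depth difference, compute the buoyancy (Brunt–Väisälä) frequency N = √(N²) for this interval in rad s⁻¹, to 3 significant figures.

Δρ = 1026.143 − 1024.465 = 1.678 kg m⁻³ over Δz = 81 − 51 = 30 m.
N² = (9.81/1025) × (1.678/30) = 5.3532 × 10⁻⁴ s⁻².
N = √(5.3532 × 10⁻⁴) = 0.023137 rad s⁻¹ ≈ 0.0231 rad s⁻¹.

0.0231 rad s⁻¹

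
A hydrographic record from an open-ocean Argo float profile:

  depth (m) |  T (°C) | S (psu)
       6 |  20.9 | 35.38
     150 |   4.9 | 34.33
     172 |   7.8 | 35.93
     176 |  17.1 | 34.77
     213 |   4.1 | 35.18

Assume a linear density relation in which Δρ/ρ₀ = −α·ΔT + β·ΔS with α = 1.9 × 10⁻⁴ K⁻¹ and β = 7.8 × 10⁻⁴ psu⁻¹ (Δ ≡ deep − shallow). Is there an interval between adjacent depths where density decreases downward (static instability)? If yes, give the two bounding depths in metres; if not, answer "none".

Evaluate Δρ/ρ₀ = −αΔT + βΔS across each adjacent pair:
  6–150 m: −αΔT+βΔS = −(1.9 × 10⁻⁴)(-16.0)+(7.8 × 10⁻⁴)(-1.05) = 2.2 × 10⁻³ → stable
  150–172 m: −αΔT+βΔS = −(1.9 × 10⁻⁴)(+2.9)+(7.8 × 10⁻⁴)(+1.60) = 7.0 × 10⁻⁴ → stable
  172–176 m: −αΔT+βΔS = −(1.9 × 10⁻⁴)(+9.3)+(7.8 × 10⁻⁴)(-1.16) = -2.7 × 10⁻³ → UNSTABLE
  176–213 m: −αΔT+βΔS = −(1.9 × 10⁻⁴)(-13.0)+(7.8 × 10⁻⁴)(+0.41) = 2.8 × 10⁻³ → stable
The 172–176 m interval has Δρ < 0: lighter water underlies denser water.

172–176 m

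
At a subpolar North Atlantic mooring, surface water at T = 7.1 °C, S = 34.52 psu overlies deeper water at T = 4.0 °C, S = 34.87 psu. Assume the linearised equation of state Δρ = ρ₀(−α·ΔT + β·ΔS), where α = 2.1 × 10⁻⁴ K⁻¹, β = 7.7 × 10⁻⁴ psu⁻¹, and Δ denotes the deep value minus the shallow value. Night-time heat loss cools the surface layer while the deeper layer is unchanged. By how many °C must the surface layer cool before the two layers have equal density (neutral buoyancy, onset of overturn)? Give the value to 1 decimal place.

Neutral buoyancy requires Δρ = 0, i.e. −α(T_deep − T_surf′) + β(S_deep − S_surf) = 0.
T_surf′ = T_deep − (β/α)·ΔS = 4.0 − (7.7 × 10⁻⁴/2.1 × 10⁻⁴)·(+0.35) = 2.717 °C.
Cooling required: 7.1 − (2.717) = 4.383 °C.

4.4 °C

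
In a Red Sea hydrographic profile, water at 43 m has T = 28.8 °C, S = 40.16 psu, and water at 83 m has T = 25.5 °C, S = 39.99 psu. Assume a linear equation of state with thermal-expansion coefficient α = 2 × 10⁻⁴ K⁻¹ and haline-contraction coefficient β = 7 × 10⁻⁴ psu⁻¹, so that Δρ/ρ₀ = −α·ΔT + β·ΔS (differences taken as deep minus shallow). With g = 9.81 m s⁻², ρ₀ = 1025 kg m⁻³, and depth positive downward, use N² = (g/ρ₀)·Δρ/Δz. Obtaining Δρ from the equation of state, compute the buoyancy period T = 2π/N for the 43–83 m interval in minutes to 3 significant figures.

9.09 min

ΔT = -3.3 K, ΔS = -0.17 psu (deep − shallow).
Δρ/ρ₀ = −αΔT + βΔS = 6.60 × 10⁻⁴ − 1.19 × 10⁻⁴ = 5.41 × 10⁻⁴, so Δρ ≈ 0.5545 kg m⁻³.
N² = (g/ρ₀)·Δρ/Δz = g·(Δρ/ρ₀)/Δz = 9.81 × 5.41 × 10⁻⁴ / 40 = 1.3268 × 10⁻⁴ s⁻².
N = √(1.3268 × 10⁻⁴) = 0.011519 rad s⁻¹ → T = 2π/N = 545.46 s = 9.0910 min ≈ 9.09 min.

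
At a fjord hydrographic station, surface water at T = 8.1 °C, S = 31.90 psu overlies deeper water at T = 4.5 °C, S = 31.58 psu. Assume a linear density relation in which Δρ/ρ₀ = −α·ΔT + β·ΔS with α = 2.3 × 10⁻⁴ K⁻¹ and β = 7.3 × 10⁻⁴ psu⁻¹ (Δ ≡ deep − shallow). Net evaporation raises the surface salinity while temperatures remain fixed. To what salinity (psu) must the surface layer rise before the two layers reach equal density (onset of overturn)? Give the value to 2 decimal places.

32.71 psu

Neutral buoyancy requires −α(T_deep − T_surf) + β(S_deep − S_surf′) = 0.
S_surf′ = S_deep − (α/β)·ΔT = 31.58 − (2.3 × 10⁻⁴/7.3 × 10⁻⁴)·(-3.6) = 32.7142 psu.
Increase required: 32.7142 − 31.90 = 0.8142 psu.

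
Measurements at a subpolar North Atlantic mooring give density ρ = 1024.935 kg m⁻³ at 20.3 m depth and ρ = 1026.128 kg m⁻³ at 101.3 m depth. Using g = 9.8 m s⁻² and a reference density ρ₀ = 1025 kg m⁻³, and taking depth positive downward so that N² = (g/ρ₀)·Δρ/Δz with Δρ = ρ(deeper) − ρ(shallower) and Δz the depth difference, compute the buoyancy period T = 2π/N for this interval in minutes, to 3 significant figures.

Δρ = 1026.128 − 1024.935 = 1.193 kg m⁻³ over Δz = 101.3 − 20.3 = 81 m.
N² = (9.8/1025) × (1.193/81) = 1.4082 × 10⁻⁴ s⁻².
N = √(1.4082 × 10⁻⁴) = 0.011867 rad s⁻¹, so T = 2π/N = 529.47 s = 8.8245 min ≈ 8.82 min.

8.82 min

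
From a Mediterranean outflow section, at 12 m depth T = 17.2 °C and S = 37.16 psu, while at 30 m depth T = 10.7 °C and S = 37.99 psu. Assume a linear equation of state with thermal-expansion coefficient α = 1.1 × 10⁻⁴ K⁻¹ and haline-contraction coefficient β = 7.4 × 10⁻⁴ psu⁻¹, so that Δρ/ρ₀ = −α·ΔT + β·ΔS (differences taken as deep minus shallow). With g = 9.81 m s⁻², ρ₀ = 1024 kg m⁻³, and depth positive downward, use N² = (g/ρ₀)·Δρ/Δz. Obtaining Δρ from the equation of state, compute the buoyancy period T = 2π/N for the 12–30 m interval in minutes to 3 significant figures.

3.89 min

ΔT = -6.5 K, ΔS = +0.83 psu (deep − shallow).
Δρ/ρ₀ = −αΔT + βΔS = 7.15 × 10⁻⁴ + 6.142 × 10⁻⁴ = 1.3292 × 10⁻³, so Δρ ≈ 1.361 kg m⁻³.
N² = (g/ρ₀)·Δρ/Δz = g·(Δρ/ρ₀)/Δz = 9.81 × 1.3292 × 10⁻³ / 18 = 7.2441 × 10⁻⁴ s⁻².
N = √(7.2441 × 10⁻⁴) = 0.026915 rad s⁻¹ → T = 2π/N = 233.45 s = 3.8908 min ≈ 3.89 min.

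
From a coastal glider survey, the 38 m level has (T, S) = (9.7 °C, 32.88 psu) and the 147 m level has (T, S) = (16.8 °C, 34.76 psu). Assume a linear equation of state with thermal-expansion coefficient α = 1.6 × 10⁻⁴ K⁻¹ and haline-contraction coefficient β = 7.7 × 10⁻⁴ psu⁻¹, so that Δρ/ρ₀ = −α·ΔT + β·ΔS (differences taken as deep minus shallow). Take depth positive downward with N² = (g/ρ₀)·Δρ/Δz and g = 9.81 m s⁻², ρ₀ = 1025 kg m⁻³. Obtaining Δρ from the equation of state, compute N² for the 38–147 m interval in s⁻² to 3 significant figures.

2.80 × 10⁻⁵ s⁻²

ΔT = +7.1 K, ΔS = +1.88 psu (deep − shallow).
Δρ/ρ₀ = −αΔT + βΔS = -1.136 × 10⁻³ + 1.4476 × 10⁻³ = 3.116 × 10⁻⁴, so Δρ ≈ 0.3194 kg m⁻³.
N² = (g/ρ₀)·Δρ/Δz = g·(Δρ/ρ₀)/Δz = 9.81 × 3.116 × 10⁻⁴ / 109 = 2.8044 × 10⁻⁵ s⁻² ≈ 2.80 × 10⁻⁵ s⁻².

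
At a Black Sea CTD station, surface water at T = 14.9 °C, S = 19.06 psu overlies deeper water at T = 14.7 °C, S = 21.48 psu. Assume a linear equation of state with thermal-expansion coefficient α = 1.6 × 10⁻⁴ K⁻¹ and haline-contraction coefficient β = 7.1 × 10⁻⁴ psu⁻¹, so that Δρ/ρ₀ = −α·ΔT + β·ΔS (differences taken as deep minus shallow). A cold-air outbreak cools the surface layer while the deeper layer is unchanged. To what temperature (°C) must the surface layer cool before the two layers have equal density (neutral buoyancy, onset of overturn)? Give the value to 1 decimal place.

4.0 °C

Neutral buoyancy requires Δρ = 0, i.e. −α(T_deep − T_surf′) + β(S_deep − S_surf) = 0.
T_surf′ = T_deep − (β/α)·ΔS = 14.7 − (7.1 × 10⁻⁴/1.6 × 10⁻⁴)·(+2.42) = 3.961 °C.
Cooling required: 14.9 − (3.961) = 10.939 °C.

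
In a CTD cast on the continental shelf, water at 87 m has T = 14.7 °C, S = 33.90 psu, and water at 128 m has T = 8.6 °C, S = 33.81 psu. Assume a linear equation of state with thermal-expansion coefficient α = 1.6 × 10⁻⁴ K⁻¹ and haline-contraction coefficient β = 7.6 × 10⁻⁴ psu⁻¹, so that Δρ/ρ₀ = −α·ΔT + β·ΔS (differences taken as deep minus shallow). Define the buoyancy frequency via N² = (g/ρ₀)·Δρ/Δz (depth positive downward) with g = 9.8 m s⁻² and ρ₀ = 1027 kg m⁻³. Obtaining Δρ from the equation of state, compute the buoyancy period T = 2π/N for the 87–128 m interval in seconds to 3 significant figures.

427 s

ΔT = -6.1 K, ΔS = -0.09 psu (deep − shallow).
Δρ/ρ₀ = −αΔT + βΔS = 9.76 × 10⁻⁴ − 6.84 × 10⁻⁵ = 9.076 × 10⁻⁴, so Δρ ≈ 0.9321 kg m⁻³.
N² = (g/ρ₀)·Δρ/Δz = g·(Δρ/ρ₀)/Δz = 9.8 × 9.076 × 10⁻⁴ / 41 = 2.1694 × 10⁻⁴ s⁻².
N = √(2.1694 × 10⁻⁴) = 0.014729 rad s⁻¹ → T = 2π/N = 426.59 s ≈ 427 s.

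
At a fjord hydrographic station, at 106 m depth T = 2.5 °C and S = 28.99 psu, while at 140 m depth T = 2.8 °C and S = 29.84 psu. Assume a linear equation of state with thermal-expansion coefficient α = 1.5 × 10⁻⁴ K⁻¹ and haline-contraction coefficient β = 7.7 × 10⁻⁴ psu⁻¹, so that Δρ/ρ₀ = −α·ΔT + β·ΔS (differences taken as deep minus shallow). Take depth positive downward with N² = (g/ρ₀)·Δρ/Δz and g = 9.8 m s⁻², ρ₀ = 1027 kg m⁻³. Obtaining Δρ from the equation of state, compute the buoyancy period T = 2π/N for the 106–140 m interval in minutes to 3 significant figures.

7.90 min

ΔT = +0.3 K, ΔS = +0.85 psu (deep − shallow).
Δρ/ρ₀ = −αΔT + βΔS = -4.50 × 10⁻⁵ + 6.545 × 10⁻⁴ = 6.095 × 10⁻⁴, so Δρ ≈ 0.6260 kg m⁻³.
N² = (g/ρ₀)·Δρ/Δz = g·(Δρ/ρ₀)/Δz = 9.8 × 6.095 × 10⁻⁴ / 34 = 1.7568 × 10⁻⁴ s⁻².
N = √(1.7568 × 10⁻⁴) = 0.013254 rad s⁻¹ → T = 2π/N = 474.06 s = 7.9010 min ≈ 7.90 min.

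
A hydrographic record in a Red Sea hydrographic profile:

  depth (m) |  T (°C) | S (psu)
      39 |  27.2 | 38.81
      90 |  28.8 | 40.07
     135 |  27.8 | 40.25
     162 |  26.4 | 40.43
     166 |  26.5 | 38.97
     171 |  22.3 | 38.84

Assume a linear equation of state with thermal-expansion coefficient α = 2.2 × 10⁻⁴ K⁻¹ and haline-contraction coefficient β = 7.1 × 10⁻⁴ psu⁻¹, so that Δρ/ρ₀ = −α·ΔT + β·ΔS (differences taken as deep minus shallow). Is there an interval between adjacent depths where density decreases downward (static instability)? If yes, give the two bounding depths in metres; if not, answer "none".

162–166 m

Evaluate Δρ/ρ₀ = −αΔT + βΔS across each adjacent pair:
  39–90 m: −αΔT+βΔS = −(2.2 × 10⁻⁴)(+1.6)+(7.1 × 10⁻⁴)(+1.26) = 5.4 × 10⁻⁴ → stable
  90–135 m: −αΔT+βΔS = −(2.2 × 10⁻⁴)(-1.0)+(7.1 × 10⁻⁴)(+0.18) = 3.5 × 10⁻⁴ → stable
  135–162 m: −αΔT+βΔS = −(2.2 × 10⁻⁴)(-1.4)+(7.1 × 10⁻⁴)(+0.18) = 4.4 × 10⁻⁴ → stable
  162–166 m: −αΔT+βΔS = −(2.2 × 10⁻⁴)(+0.1)+(7.1 × 10⁻⁴)(-1.46) = -1.1 × 10⁻³ → UNSTABLE
  166–171 m: −αΔT+βΔS = −(2.2 × 10⁻⁴)(-4.2)+(7.1 × 10⁻⁴)(-0.13) = 8.3 × 10⁻⁴ → stable
The 162–166 m interval has Δρ < 0: lighter water underlies denser water.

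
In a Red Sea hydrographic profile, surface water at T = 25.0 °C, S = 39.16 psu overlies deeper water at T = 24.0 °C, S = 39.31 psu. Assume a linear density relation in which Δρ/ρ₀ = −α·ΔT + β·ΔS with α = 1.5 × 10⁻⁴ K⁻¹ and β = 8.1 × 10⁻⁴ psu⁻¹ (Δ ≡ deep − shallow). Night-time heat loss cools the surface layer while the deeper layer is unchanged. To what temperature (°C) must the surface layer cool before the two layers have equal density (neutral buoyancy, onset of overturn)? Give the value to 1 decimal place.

23.2 °C

Neutral buoyancy requires Δρ = 0, i.e. −α(T_deep − T_surf′) + β(S_deep − S_surf) = 0.
T_surf′ = T_deep − (β/α)·ΔS = 24.0 − (8.1 × 10⁻⁴/1.5 × 10⁻⁴)·(+0.15) = 23.190 °C.
Cooling required: 25.0 − (23.190) = 1.810 °C.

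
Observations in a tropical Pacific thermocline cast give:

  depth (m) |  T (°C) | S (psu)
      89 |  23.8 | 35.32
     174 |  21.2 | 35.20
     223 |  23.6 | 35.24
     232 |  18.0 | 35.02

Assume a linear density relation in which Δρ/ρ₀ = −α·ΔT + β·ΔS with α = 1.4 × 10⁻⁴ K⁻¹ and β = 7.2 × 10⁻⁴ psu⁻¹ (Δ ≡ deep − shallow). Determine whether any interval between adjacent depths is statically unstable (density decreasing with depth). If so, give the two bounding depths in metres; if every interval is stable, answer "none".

Evaluate Δρ/ρ₀ = −αΔT + βΔS across each adjacent pair:
  89–174 m: −αΔT+βΔS = −(1.4 × 10⁻⁴)(-2.6)+(7.2 × 10⁻⁴)(-0.12) = 2.8 × 10⁻⁴ → stable
  174–223 m: −αΔT+βΔS = −(1.4 × 10⁻⁴)(+2.4)+(7.2 × 10⁻⁴)(+0.04) = -3.1 × 10⁻⁴ → UNSTABLE
  223–232 m: −αΔT+βΔS = −(1.4 × 10⁻⁴)(-5.6)+(7.2 × 10⁻⁴)(-0.22) = 6.3 × 10⁻⁴ → stable
The 174–223 m interval has Δρ < 0: lighter water underlies denser water.

174–223 m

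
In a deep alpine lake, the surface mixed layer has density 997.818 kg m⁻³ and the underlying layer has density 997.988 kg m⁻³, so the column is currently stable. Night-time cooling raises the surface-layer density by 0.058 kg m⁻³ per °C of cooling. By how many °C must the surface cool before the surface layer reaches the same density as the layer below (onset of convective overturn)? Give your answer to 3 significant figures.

Density deficit of the surface layer: 997.988 − 997.818 = 0.17 kg m⁻³.
Required change = 0.17 / 0.058 = 2.93 °C.

2.93 °C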